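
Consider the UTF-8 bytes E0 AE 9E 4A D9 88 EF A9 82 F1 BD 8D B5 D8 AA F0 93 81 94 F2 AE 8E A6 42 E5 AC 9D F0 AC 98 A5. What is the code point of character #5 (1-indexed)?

U+7D375

Offset 0: leading byte 0xE0 = 11100000 → 3-byte char #1 = E0 AE 9E.
Offset 3: leading byte 0x4A = 01001010 → 1-byte char #2 = 4A.
Offset 4: leading byte 0xD9 = 11011001 → 2-byte char #3 = D9 88.
Offset 6: leading byte 0xEF = 11101111 → 3-byte char #4 = EF A9 82.
Offset 9: leading byte 0xF1 = 11110001 → 4-byte char #5 = F1 BD 8D B5.
Leading byte 0xF1 = 11110001 matches 11110xxx → 4-byte sequence.
Byte 1: 0xF1 = 11110001, payload 001 (3 bits).
Byte 2: 0xBD = 10111101 (10xxxxxx ✓), payload 111101.
Byte 3: 0x8D = 10001101 (10xxxxxx ✓), payload 001101.
Byte 4: 0xB5 = 10110101 (10xxxxxx ✓), payload 110101.
Concatenate: 001111101001101110101 = 0x7D375 (21 bits → U+7D375).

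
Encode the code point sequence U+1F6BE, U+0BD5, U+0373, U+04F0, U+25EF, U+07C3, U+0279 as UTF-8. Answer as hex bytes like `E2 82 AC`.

U+1F6BE: 4-byte form → F0 9F 9A BE.
U+0BD5: 3-byte form → E0 AF 95.
U+0373: 2-byte form → CD B3.
U+04F0: 2-byte form → D3 B0.
U+25EF: 3-byte form → E2 97 AF.
U+07C3: 2-byte form → DF 83.
U+0279: 2-byte form → C9 B9.
Concatenated (18 bytes): F0 9F 9A BE E0 AF 95 CD B3 D3 B0 E2 97 AF DF 83 C9 B9.

F0 9F 9A BE E0 AF 95 CD B3 D3 B0 E2 97 AF DF 83 C9 B9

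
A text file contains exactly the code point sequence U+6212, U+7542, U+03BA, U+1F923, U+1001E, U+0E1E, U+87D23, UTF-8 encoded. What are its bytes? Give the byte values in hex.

E6 88 92 E7 95 82 CE BA F0 9F A4 A3 F0 90 80 9E E0 B8 9E F2 87 B4 A3

U+6212: 3-byte form → E6 88 92.
U+7542: 3-byte form → E7 95 82.
U+03BA: 2-byte form → CE BA.
U+1F923: 4-byte form → F0 9F A4 A3.
U+1001E: 4-byte form → F0 90 80 9E.
U+0E1E: 3-byte form → E0 B8 9E.
U+87D23: 4-byte form → F2 87 B4 A3.
Concatenated (23 bytes): E6 88 92 E7 95 82 CE BA F0 9F A4 A3 F0 90 80 9E E0 B8 9E F2 87 B4 A3.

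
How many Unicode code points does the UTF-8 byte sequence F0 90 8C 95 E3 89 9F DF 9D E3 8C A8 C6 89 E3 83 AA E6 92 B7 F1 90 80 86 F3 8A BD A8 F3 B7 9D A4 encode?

10

Byte at offset 0: 0xF0 = 11110000 → 4-byte char (#1). Advance 4.
Byte at offset 4: 0xE3 = 11100011 → 3-byte char (#2). Advance 3.
Byte at offset 7: 0xDF = 11011111 → 2-byte char (#3). Advance 2.
Byte at offset 9: 0xE3 = 11100011 → 3-byte char (#4). Advance 3.
Byte at offset 12: 0xC6 = 11000110 → 2-byte char (#5). Advance 2.
Byte at offset 14: 0xE3 = 11100011 → 3-byte char (#6). Advance 3.
Byte at offset 17: 0xE6 = 11100110 → 3-byte char (#7). Advance 3.
Byte at offset 20: 0xF1 = 11110001 → 4-byte char (#8). Advance 4.
Byte at offset 24: 0xF3 = 11110011 → 4-byte char (#9). Advance 4.
Byte at offset 28: 0xF3 = 11110011 → 4-byte char (#10). Advance 4.
Reached end at offset 32 after 10 code points.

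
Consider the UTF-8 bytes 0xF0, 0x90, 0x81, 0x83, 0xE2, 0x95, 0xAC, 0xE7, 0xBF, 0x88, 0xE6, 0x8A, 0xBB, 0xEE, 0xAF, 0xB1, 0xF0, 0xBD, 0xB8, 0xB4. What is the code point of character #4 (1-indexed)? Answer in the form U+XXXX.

Offset 0: leading byte 0xF0 = 11110000 → 4-byte char #1 = F0 90 81 83.
Offset 4: leading byte 0xE2 = 11100010 → 3-byte char #2 = E2 95 AC.
Offset 7: leading byte 0xE7 = 11100111 → 3-byte char #3 = E7 BF 88.
Offset 10: leading byte 0xE6 = 11100110 → 3-byte char #4 = E6 8A BB.
Leading byte 0xE6 = 11100110 matches 1110xxxx → 3-byte sequence.
Byte 1: 0xE6 = 11100110, payload 0110 (4 bits).
Byte 2: 0x8A = 10001010 (10xxxxxx ✓), payload 001010.
Byte 3: 0xBB = 10111011 (10xxxxxx ✓), payload 111011.
Concatenate: 0110001010111011 = 0x62BB (16 bits → U+62BB).

U+62BB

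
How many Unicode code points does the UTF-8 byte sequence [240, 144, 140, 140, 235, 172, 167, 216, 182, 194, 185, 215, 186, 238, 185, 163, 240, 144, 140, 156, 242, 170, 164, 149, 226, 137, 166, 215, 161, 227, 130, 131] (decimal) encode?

11

Byte at offset 0: 0xF0 = 11110000 → 4-byte char (#1). Advance 4.
Byte at offset 4: 0xEB = 11101011 → 3-byte char (#2). Advance 3.
Byte at offset 7: 0xD8 = 11011000 → 2-byte char (#3). Advance 2.
Byte at offset 9: 0xC2 = 11000010 → 2-byte char (#4). Advance 2.
Byte at offset 11: 0xD7 = 11010111 → 2-byte char (#5). Advance 2.
Byte at offset 13: 0xEE = 11101110 → 3-byte char (#6). Advance 3.
Byte at offset 16: 0xF0 = 11110000 → 4-byte char (#7). Advance 4.
Byte at offset 20: 0xF2 = 11110010 → 4-byte char (#8). Advance 4.
Byte at offset 24: 0xE2 = 11100010 → 3-byte char (#9). Advance 3.
Byte at offset 27: 0xD7 = 11010111 → 2-byte char (#10). Advance 2.
Byte at offset 29: 0xE3 = 11100011 → 3-byte char (#11). Advance 3.
Reached end at offset 32 after 11 code points.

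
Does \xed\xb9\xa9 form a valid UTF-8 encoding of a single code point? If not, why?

invalid (encodes a surrogate (U+D800–U+DFFF))

Structurally a 3-byte sequence; payload = 0xDE69.
But 0xDE69 is in U+D800–U+DFFF, the surrogate range. Surrogates are not Unicode scalar values and are forbidden in UTF-8.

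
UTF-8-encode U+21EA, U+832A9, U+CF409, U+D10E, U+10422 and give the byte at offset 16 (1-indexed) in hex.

0x90

1-indexed offset 16 is 0-indexed offset 15.
U+21EA → 3-byte form E2 87 AA at offsets 0–2.
U+832A9 → 4-byte form F2 83 8A A9 at offsets 3–6.
U+CF409 → 4-byte form F3 8F 90 89 at offsets 7–10.
U+D10E → 3-byte form ED 84 8E at offsets 11–13.
U+10422 → 4-byte form F0 90 90 A2 at offsets 14–17.
Offset 15 falls in char 5's range; it's byte 2 of F0 90 90 A2 = 0x90.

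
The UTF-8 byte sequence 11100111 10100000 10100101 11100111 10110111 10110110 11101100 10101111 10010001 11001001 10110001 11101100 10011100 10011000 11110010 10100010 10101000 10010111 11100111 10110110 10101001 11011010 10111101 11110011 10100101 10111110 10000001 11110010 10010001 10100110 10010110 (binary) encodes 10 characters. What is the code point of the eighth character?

Offset 0: leading byte 0xE7 = 11100111 → 3-byte char #1 = E7 A0 A5.
Offset 3: leading byte 0xE7 = 11100111 → 3-byte char #2 = E7 B7 B6.
Offset 6: leading byte 0xEC = 11101100 → 3-byte char #3 = EC AF 91.
Offset 9: leading byte 0xC9 = 11001001 → 2-byte char #4 = C9 B1.
Offset 11: leading byte 0xEC = 11101100 → 3-byte char #5 = EC 9C 98.
Offset 14: leading byte 0xF2 = 11110010 → 4-byte char #6 = F2 A2 A8 97.
Offset 18: leading byte 0xE7 = 11100111 → 3-byte char #7 = E7 B6 A9.
Offset 21: leading byte 0xDA = 11011010 → 2-byte char #8 = DA BD.
Leading byte 0xDA = 11011010 matches 110xxxxx → 2-byte sequence.
Byte 1: 0xDA = 11011010, payload 11010 (5 bits).
Byte 2: 0xBD = 10111101 (10xxxxxx ✓), payload 111101.
Concatenate: 11010111101 = 0x6BD (11 bits → U+06BD).

U+06BD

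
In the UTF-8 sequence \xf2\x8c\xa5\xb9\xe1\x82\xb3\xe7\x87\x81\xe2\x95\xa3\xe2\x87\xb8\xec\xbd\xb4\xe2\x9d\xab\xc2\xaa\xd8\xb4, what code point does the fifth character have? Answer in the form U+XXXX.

Offset 0: leading byte 0xF2 = 11110010 → 4-byte char #1 = F2 8C A5 B9.
Offset 4: leading byte 0xE1 = 11100001 → 3-byte char #2 = E1 82 B3.
Offset 7: leading byte 0xE7 = 11100111 → 3-byte char #3 = E7 87 81.
Offset 10: leading byte 0xE2 = 11100010 → 3-byte char #4 = E2 95 A3.
Offset 13: leading byte 0xE2 = 11100010 → 3-byte char #5 = E2 87 B8.
Leading byte 0xE2 = 11100010 matches 1110xxxx → 3-byte sequence.
Byte 1: 0xE2 = 11100010, payload 0010 (4 bits).
Byte 2: 0x87 = 10000111 (10xxxxxx ✓), payload 000111.
Byte 3: 0xB8 = 10111000 (10xxxxxx ✓), payload 111000.
Concatenate: 0010000111111000 = 0x21F8 (16 bits → U+21F8).

U+21F8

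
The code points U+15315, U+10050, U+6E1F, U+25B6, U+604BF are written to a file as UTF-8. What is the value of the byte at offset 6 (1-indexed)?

1-indexed offset 6 is 0-indexed offset 5.
U+15315 → 4-byte form F0 95 8C 95 at offsets 0–3.
U+10050 → 4-byte form F0 90 81 90 at offsets 4–7.
Offset 5 falls in char 2's range; it's byte 2 of F0 90 81 90 = 0x90.

0x90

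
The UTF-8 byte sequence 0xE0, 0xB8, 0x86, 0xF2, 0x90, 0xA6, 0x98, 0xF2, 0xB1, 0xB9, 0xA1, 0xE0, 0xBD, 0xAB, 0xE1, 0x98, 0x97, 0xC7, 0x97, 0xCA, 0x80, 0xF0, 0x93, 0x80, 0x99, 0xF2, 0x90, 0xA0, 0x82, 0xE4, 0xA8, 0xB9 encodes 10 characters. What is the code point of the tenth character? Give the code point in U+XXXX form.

U+4A39

Offset 0: leading byte 0xE0 = 11100000 → 3-byte char #1 = E0 B8 86.
Offset 3: leading byte 0xF2 = 11110010 → 4-byte char #2 = F2 90 A6 98.
Offset 7: leading byte 0xF2 = 11110010 → 4-byte char #3 = F2 B1 B9 A1.
Offset 11: leading byte 0xE0 = 11100000 → 3-byte char #4 = E0 BD AB.
Offset 14: leading byte 0xE1 = 11100001 → 3-byte char #5 = E1 98 97.
Offset 17: leading byte 0xC7 = 11000111 → 2-byte char #6 = C7 97.
Offset 19: leading byte 0xCA = 11001010 → 2-byte char #7 = CA 80.
Offset 21: leading byte 0xF0 = 11110000 → 4-byte char #8 = F0 93 80 99.
Offset 25: leading byte 0xF2 = 11110010 → 4-byte char #9 = F2 90 A0 82.
Offset 29: leading byte 0xE4 = 11100100 → 3-byte char #10 = E4 A8 B9.
Leading byte 0xE4 = 11100100 matches 1110xxxx → 3-byte sequence.
Byte 1: 0xE4 = 11100100, payload 0100 (4 bits).
Byte 2: 0xA8 = 10101000 (10xxxxxx ✓), payload 101000.
Byte 3: 0xB9 = 10111001 (10xxxxxx ✓), payload 111001.
Concatenate: 0100101000111001 = 0x4A39 (16 bits → U+4A39).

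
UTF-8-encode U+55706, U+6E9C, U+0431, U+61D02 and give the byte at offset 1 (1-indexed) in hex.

1-indexed offset 1 is 0-indexed offset 0.
U+55706 → 4-byte form F1 95 9C 86 at offsets 0–3.
Offset 0 falls in char 1's range; it's byte 1 of F1 95 9C 86 = 0xF1.

0xF1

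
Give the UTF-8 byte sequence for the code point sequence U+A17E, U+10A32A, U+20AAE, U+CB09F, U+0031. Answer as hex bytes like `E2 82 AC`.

U+A17E: 3-byte form → EA 85 BE.
U+10A32A: 4-byte form → F4 8A 8C AA.
U+20AAE: 4-byte form → F0 A0 AA AE.
U+CB09F: 4-byte form → F3 8B 82 9F.
U+0031: 1-byte form → 31.
Concatenated (16 bytes): EA 85 BE F4 8A 8C AA F0 A0 AA AE F3 8B 82 9F 31.

EA 85 BE F4 8A 8C AA F0 A0 AA AE F3 8B 82 9F 31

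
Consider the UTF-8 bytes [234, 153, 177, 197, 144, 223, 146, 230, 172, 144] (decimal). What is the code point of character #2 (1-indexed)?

U+0150

Offset 0: leading byte 0xEA = 11101010 → 3-byte char #1 = EA 99 B1.
Offset 3: leading byte 0xC5 = 11000101 → 2-byte char #2 = C5 90.
Leading byte 0xC5 = 11000101 matches 110xxxxx → 2-byte sequence.
Byte 1: 0xC5 = 11000101, payload 00101 (5 bits).
Byte 2: 0x90 = 10010000 (10xxxxxx ✓), payload 010000.
Concatenate: 00101010000 = 0x150 (11 bits → U+0150).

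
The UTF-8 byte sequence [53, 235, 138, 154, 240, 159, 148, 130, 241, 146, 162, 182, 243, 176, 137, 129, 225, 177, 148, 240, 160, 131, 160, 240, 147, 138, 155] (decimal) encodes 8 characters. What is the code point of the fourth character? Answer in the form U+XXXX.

Offset 0: leading byte 0x35 = 00110101 → 1-byte char #1 = 35.
Offset 1: leading byte 0xEB = 11101011 → 3-byte char #2 = EB 8A 9A.
Offset 4: leading byte 0xF0 = 11110000 → 4-byte char #3 = F0 9F 94 82.
Offset 8: leading byte 0xF1 = 11110001 → 4-byte char #4 = F1 92 A2 B6.
Leading byte 0xF1 = 11110001 matches 11110xxx → 4-byte sequence.
Byte 1: 0xF1 = 11110001, payload 001 (3 bits).
Byte 2: 0x92 = 10010010 (10xxxxxx ✓), payload 010010.
Byte 3: 0xA2 = 10100010 (10xxxxxx ✓), payload 100010.
Byte 4: 0xB6 = 10110110 (10xxxxxx ✓), payload 110110.
Concatenate: 001010010100010110110 = 0x528B6 (21 bits → U+528B6).

U+528B6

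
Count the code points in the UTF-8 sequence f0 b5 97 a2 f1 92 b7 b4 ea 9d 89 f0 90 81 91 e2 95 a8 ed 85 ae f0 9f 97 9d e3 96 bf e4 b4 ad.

Byte at offset 0: 0xF0 = 11110000 → 4-byte char (#1). Advance 4.
Byte at offset 4: 0xF1 = 11110001 → 4-byte char (#2). Advance 4.
Byte at offset 8: 0xEA = 11101010 → 3-byte char (#3). Advance 3.
Byte at offset 11: 0xF0 = 11110000 → 4-byte char (#4). Advance 4.
Byte at offset 15: 0xE2 = 11100010 → 3-byte char (#5). Advance 3.
Byte at offset 18: 0xED = 11101101 → 3-byte char (#6). Advance 3.
Byte at offset 21: 0xF0 = 11110000 → 4-byte char (#7). Advance 4.
Byte at offset 25: 0xE3 = 11100011 → 3-byte char (#8). Advance 3.
Byte at offset 28: 0xE4 = 11100100 → 3-byte char (#9). Advance 3.
Reached end at offset 31 after 9 code points.

9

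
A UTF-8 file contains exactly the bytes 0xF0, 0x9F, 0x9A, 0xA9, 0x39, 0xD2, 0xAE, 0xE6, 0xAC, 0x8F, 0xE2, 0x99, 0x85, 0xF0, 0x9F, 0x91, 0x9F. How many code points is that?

6

Byte at offset 0: 0xF0 = 11110000 → 4-byte char (#1). Advance 4.
Byte at offset 4: 0x39 = 00111001 → 1-byte char (#2). Advance 1.
Byte at offset 5: 0xD2 = 11010010 → 2-byte char (#3). Advance 2.
Byte at offset 7: 0xE6 = 11100110 → 3-byte char (#4). Advance 3.
Byte at offset 10: 0xE2 = 11100010 → 3-byte char (#5). Advance 3.
Byte at offset 13: 0xF0 = 11110000 → 4-byte char (#6). Advance 4.
Reached end at offset 17 after 6 code points.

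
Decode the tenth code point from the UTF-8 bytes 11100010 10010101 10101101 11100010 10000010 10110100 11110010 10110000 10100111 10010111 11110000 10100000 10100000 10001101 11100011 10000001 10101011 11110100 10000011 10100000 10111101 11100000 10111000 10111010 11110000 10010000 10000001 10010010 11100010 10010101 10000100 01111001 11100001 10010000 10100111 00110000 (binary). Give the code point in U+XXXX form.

U+0079

Offset 0: leading byte 0xE2 = 11100010 → 3-byte char #1 = E2 95 AD.
Offset 3: leading byte 0xE2 = 11100010 → 3-byte char #2 = E2 82 B4.
Offset 6: leading byte 0xF2 = 11110010 → 4-byte char #3 = F2 B0 A7 97.
Offset 10: leading byte 0xF0 = 11110000 → 4-byte char #4 = F0 A0 A0 8D.
Offset 14: leading byte 0xE3 = 11100011 → 3-byte char #5 = E3 81 AB.
Offset 17: leading byte 0xF4 = 11110100 → 4-byte char #6 = F4 83 A0 BD.
Offset 21: leading byte 0xE0 = 11100000 → 3-byte char #7 = E0 B8 BA.
Offset 24: leading byte 0xF0 = 11110000 → 4-byte char #8 = F0 90 81 92.
Offset 28: leading byte 0xE2 = 11100010 → 3-byte char #9 = E2 95 84.
Offset 31: leading byte 0x79 = 01111001 → 1-byte char #10 = 79.
Leading byte 0x79 = 01111001 matches 0xxxxxxx → 1-byte sequence.
Byte 1: 0x79 = 01111001, payload 1111001 (7 bits).
Concatenate: 1111001 = 0x79 (7 bits → U+0079).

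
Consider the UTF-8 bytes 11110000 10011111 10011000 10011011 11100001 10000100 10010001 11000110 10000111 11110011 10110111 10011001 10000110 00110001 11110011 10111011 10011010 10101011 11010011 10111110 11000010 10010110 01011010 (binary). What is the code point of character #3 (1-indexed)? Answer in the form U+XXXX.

Offset 0: leading byte 0xF0 = 11110000 → 4-byte char #1 = F0 9F 98 9B.
Offset 4: leading byte 0xE1 = 11100001 → 3-byte char #2 = E1 84 91.
Offset 7: leading byte 0xC6 = 11000110 → 2-byte char #3 = C6 87.
Leading byte 0xC6 = 11000110 matches 110xxxxx → 2-byte sequence.
Byte 1: 0xC6 = 11000110, payload 00110 (5 bits).
Byte 2: 0x87 = 10000111 (10xxxxxx ✓), payload 000111.
Concatenate: 00110000111 = 0x187 (11 bits → U+0187).

U+0187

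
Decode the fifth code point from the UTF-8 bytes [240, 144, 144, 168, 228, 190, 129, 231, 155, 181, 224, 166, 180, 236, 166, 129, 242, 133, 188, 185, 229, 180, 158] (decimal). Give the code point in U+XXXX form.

U+C981

Offset 0: leading byte 0xF0 = 11110000 → 4-byte char #1 = F0 90 90 A8.
Offset 4: leading byte 0xE4 = 11100100 → 3-byte char #2 = E4 BE 81.
Offset 7: leading byte 0xE7 = 11100111 → 3-byte char #3 = E7 9B B5.
Offset 10: leading byte 0xE0 = 11100000 → 3-byte char #4 = E0 A6 B4.
Offset 13: leading byte 0xEC = 11101100 → 3-byte char #5 = EC A6 81.
Leading byte 0xEC = 11101100 matches 1110xxxx → 3-byte sequence.
Byte 1: 0xEC = 11101100, payload 1100 (4 bits).
Byte 2: 0xA6 = 10100110 (10xxxxxx ✓), payload 100110.
Byte 3: 0x81 = 10000001 (10xxxxxx ✓), payload 000001.
Concatenate: 1100100110000001 = 0xC981 (16 bits → U+C981).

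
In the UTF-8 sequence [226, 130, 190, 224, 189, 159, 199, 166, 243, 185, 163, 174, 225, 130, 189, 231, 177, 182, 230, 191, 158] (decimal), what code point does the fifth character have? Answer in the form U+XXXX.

U+10BD

Offset 0: leading byte 0xE2 = 11100010 → 3-byte char #1 = E2 82 BE.
Offset 3: leading byte 0xE0 = 11100000 → 3-byte char #2 = E0 BD 9F.
Offset 6: leading byte 0xC7 = 11000111 → 2-byte char #3 = C7 A6.
Offset 8: leading byte 0xF3 = 11110011 → 4-byte char #4 = F3 B9 A3 AE.
Offset 12: leading byte 0xE1 = 11100001 → 3-byte char #5 = E1 82 BD.
Leading byte 0xE1 = 11100001 matches 1110xxxx → 3-byte sequence.
Byte 1: 0xE1 = 11100001, payload 0001 (4 bits).
Byte 2: 0x82 = 10000010 (10xxxxxx ✓), payload 000010.
Byte 3: 0xBD = 10111101 (10xxxxxx ✓), payload 111101.
Concatenate: 0001000010111101 = 0x10BD (16 bits → U+10BD).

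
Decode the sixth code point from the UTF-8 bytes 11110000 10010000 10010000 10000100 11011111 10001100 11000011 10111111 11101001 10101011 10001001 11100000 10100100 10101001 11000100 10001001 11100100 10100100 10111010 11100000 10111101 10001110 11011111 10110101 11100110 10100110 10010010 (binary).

Offset 0: leading byte 0xF0 = 11110000 → 4-byte char #1 = F0 90 90 84.
Offset 4: leading byte 0xDF = 11011111 → 2-byte char #2 = DF 8C.
Offset 6: leading byte 0xC3 = 11000011 → 2-byte char #3 = C3 BF.
Offset 8: leading byte 0xE9 = 11101001 → 3-byte char #4 = E9 AB 89.
Offset 11: leading byte 0xE0 = 11100000 → 3-byte char #5 = E0 A4 A9.
Offset 14: leading byte 0xC4 = 11000100 → 2-byte char #6 = C4 89.
Leading byte 0xC4 = 11000100 matches 110xxxxx → 2-byte sequence.
Byte 1: 0xC4 = 11000100, payload 00100 (5 bits).
Byte 2: 0x89 = 10001001 (10xxxxxx ✓), payload 001001.
Concatenate: 00100001001 = 0x109 (11 bits → U+0109).

U+0109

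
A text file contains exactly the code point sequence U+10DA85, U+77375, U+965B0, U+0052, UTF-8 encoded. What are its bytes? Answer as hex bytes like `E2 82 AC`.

U+10DA85: 4-byte form → F4 8D AA 85.
U+77375: 4-byte form → F1 B7 8D B5.
U+965B0: 4-byte form → F2 96 96 B0.
U+0052: 1-byte form → 52.
Concatenated (13 bytes): F4 8D AA 85 F1 B7 8D B5 F2 96 96 B0 52.

F4 8D AA 85 F1 B7 8D B5 F2 96 96 B0 52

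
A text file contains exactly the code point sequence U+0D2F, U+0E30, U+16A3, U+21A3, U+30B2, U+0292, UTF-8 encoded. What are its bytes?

E0 B4 AF E0 B8 B0 E1 9A A3 E2 86 A3 E3 82 B2 CA 92

U+0D2F: 3-byte form → E0 B4 AF.
U+0E30: 3-byte form → E0 B8 B0.
U+16A3: 3-byte form → E1 9A A3.
U+21A3: 3-byte form → E2 86 A3.
U+30B2: 3-byte form → E3 82 B2.
U+0292: 2-byte form → CA 92.
Concatenated (17 bytes): E0 B4 AF E0 B8 B0 E1 9A A3 E2 86 A3 E3 82 B2 CA 92.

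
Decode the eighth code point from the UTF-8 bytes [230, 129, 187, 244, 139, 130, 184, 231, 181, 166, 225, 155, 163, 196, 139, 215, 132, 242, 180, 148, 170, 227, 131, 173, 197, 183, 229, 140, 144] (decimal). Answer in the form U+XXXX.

Offset 0: leading byte 0xE6 = 11100110 → 3-byte char #1 = E6 81 BB.
Offset 3: leading byte 0xF4 = 11110100 → 4-byte char #2 = F4 8B 82 B8.
Offset 7: leading byte 0xE7 = 11100111 → 3-byte char #3 = E7 B5 A6.
Offset 10: leading byte 0xE1 = 11100001 → 3-byte char #4 = E1 9B A3.
Offset 13: leading byte 0xC4 = 11000100 → 2-byte char #5 = C4 8B.
Offset 15: leading byte 0xD7 = 11010111 → 2-byte char #6 = D7 84.
Offset 17: leading byte 0xF2 = 11110010 → 4-byte char #7 = F2 B4 94 AA.
Offset 21: leading byte 0xE3 = 11100011 → 3-byte char #8 = E3 83 AD.
Leading byte 0xE3 = 11100011 matches 1110xxxx → 3-byte sequence.
Byte 1: 0xE3 = 11100011, payload 0011 (4 bits).
Byte 2: 0x83 = 10000011 (10xxxxxx ✓), payload 000011.
Byte 3: 0xAD = 10101101 (10xxxxxx ✓), payload 101101.
Concatenate: 0011000011101101 = 0x30ED (16 bits → U+30ED).

U+30ED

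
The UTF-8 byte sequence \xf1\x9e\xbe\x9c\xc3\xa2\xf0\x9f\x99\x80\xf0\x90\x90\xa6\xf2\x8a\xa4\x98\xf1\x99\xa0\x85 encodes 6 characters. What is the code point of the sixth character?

Offset 0: leading byte 0xF1 = 11110001 → 4-byte char #1 = F1 9E BE 9C.
Offset 4: leading byte 0xC3 = 11000011 → 2-byte char #2 = C3 A2.
Offset 6: leading byte 0xF0 = 11110000 → 4-byte char #3 = F0 9F 99 80.
Offset 10: leading byte 0xF0 = 11110000 → 4-byte char #4 = F0 90 90 A6.
Offset 14: leading byte 0xF2 = 11110010 → 4-byte char #5 = F2 8A A4 98.
Offset 18: leading byte 0xF1 = 11110001 → 4-byte char #6 = F1 99 A0 85.
Leading byte 0xF1 = 11110001 matches 11110xxx → 4-byte sequence.
Byte 1: 0xF1 = 11110001, payload 001 (3 bits).
Byte 2: 0x99 = 10011001 (10xxxxxx ✓), payload 011001.
Byte 3: 0xA0 = 10100000 (10xxxxxx ✓), payload 100000.
Byte 4: 0x85 = 10000101 (10xxxxxx ✓), payload 000101.
Concatenate: 001011001100000000101 = 0x59805 (21 bits → U+59805).

U+59805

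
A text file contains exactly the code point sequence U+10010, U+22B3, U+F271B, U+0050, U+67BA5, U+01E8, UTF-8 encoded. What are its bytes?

F0 90 80 90 E2 8A B3 F3 B2 9C 9B 50 F1 A7 AE A5 C7 A8

U+10010: 4-byte form → F0 90 80 90.
U+22B3: 3-byte form → E2 8A B3.
U+F271B: 4-byte form → F3 B2 9C 9B.
U+0050: 1-byte form → 50.
U+67BA5: 4-byte form → F1 A7 AE A5.
U+01E8: 2-byte form → C7 A8.
Concatenated (18 bytes): F0 90 80 90 E2 8A B3 F3 B2 9C 9B 50 F1 A7 AE A5 C7 A8.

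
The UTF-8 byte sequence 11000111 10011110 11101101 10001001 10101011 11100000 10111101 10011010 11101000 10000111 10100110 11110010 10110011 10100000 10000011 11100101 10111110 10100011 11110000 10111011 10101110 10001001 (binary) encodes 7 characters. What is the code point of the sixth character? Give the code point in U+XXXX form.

U+5FA3

Offset 0: leading byte 0xC7 = 11000111 → 2-byte char #1 = C7 9E.
Offset 2: leading byte 0xED = 11101101 → 3-byte char #2 = ED 89 AB.
Offset 5: leading byte 0xE0 = 11100000 → 3-byte char #3 = E0 BD 9A.
Offset 8: leading byte 0xE8 = 11101000 → 3-byte char #4 = E8 87 A6.
Offset 11: leading byte 0xF2 = 11110010 → 4-byte char #5 = F2 B3 A0 83.
Offset 15: leading byte 0xE5 = 11100101 → 3-byte char #6 = E5 BE A3.
Leading byte 0xE5 = 11100101 matches 1110xxxx → 3-byte sequence.
Byte 1: 0xE5 = 11100101, payload 0101 (4 bits).
Byte 2: 0xBE = 10111110 (10xxxxxx ✓), payload 111110.
Byte 3: 0xA3 = 10100011 (10xxxxxx ✓), payload 100011.
Concatenate: 0101111110100011 = 0x5FA3 (16 bits → U+5FA3).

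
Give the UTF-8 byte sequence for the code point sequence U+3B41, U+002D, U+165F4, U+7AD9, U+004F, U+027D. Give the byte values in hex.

U+3B41: 3-byte form → E3 AD 81.
U+002D: 1-byte form → 2D.
U+165F4: 4-byte form → F0 96 97 B4.
U+7AD9: 3-byte form → E7 AB 99.
U+004F: 1-byte form → 4F.
U+027D: 2-byte form → C9 BD.
Concatenated (14 bytes): E3 AD 81 2D F0 96 97 B4 E7 AB 99 4F C9 BD.

E3 AD 81 2D F0 96 97 B4 E7 AB 99 4F C9 BD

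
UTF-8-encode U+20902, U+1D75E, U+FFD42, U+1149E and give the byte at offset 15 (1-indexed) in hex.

1-indexed offset 15 is 0-indexed offset 14.
U+20902 → 4-byte form F0 A0 A4 82 at offsets 0–3.
U+1D75E → 4-byte form F0 9D 9D 9E at offsets 4–7.
U+FFD42 → 4-byte form F3 BF B5 82 at offsets 8–11.
U+1149E → 4-byte form F0 91 92 9E at offsets 12–15.
Offset 14 falls in char 4's range; it's byte 3 of F0 91 92 9E = 0x92.

0x92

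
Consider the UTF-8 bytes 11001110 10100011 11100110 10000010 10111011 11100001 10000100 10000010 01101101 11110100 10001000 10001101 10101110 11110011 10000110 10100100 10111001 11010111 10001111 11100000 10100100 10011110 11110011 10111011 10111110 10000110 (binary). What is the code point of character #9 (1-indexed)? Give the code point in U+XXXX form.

Offset 0: leading byte 0xCE = 11001110 → 2-byte char #1 = CE A3.
Offset 2: leading byte 0xE6 = 11100110 → 3-byte char #2 = E6 82 BB.
Offset 5: leading byte 0xE1 = 11100001 → 3-byte char #3 = E1 84 82.
Offset 8: leading byte 0x6D = 01101101 → 1-byte char #4 = 6D.
Offset 9: leading byte 0xF4 = 11110100 → 4-byte char #5 = F4 88 8D AE.
Offset 13: leading byte 0xF3 = 11110011 → 4-byte char #6 = F3 86 A4 B9.
Offset 17: leading byte 0xD7 = 11010111 → 2-byte char #7 = D7 8F.
Offset 19: leading byte 0xE0 = 11100000 → 3-byte char #8 = E0 A4 9E.
Offset 22: leading byte 0xF3 = 11110011 → 4-byte char #9 = F3 BB BE 86.
Leading byte 0xF3 = 11110011 matches 11110xxx → 4-byte sequence.
Byte 1: 0xF3 = 11110011, payload 011 (3 bits).
Byte 2: 0xBB = 10111011 (10xxxxxx ✓), payload 111011.
Byte 3: 0xBE = 10111110 (10xxxxxx ✓), payload 111110.
Byte 4: 0x86 = 10000110 (10xxxxxx ✓), payload 000110.
Concatenate: 011111011111110000110 = 0xFBF86 (21 bits → U+FBF86).

U+FBF86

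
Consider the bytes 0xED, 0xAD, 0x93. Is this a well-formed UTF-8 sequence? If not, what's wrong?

Structurally a 3-byte sequence; payload = 0xDB53.
But 0xDB53 is in U+D800–U+DFFF, the surrogate range. Surrogates are not Unicode scalar values and are forbidden in UTF-8.

invalid (encodes a surrogate (U+D800–U+DFFF))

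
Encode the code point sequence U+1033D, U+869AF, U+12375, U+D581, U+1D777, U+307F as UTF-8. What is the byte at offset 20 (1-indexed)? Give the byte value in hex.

1-indexed offset 20 is 0-indexed offset 19.
U+1033D → 4-byte form F0 90 8C BD at offsets 0–3.
U+869AF → 4-byte form F2 86 A6 AF at offsets 4–7.
U+12375 → 4-byte form F0 92 8D B5 at offsets 8–11.
U+D581 → 3-byte form ED 96 81 at offsets 12–14.
U+1D777 → 4-byte form F0 9D 9D B7 at offsets 15–18.
U+307F → 3-byte form E3 81 BF at offsets 19–21.
Offset 19 falls in char 6's range; it's byte 1 of E3 81 BF = 0xE3.

0xE3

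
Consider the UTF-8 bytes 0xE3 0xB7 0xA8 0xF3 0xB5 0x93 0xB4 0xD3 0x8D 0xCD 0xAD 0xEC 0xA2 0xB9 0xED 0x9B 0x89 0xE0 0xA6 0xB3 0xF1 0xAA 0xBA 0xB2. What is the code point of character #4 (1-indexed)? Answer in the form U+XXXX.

U+036D

Offset 0: leading byte 0xE3 = 11100011 → 3-byte char #1 = E3 B7 A8.
Offset 3: leading byte 0xF3 = 11110011 → 4-byte char #2 = F3 B5 93 B4.
Offset 7: leading byte 0xD3 = 11010011 → 2-byte char #3 = D3 8D.
Offset 9: leading byte 0xCD = 11001101 → 2-byte char #4 = CD AD.
Leading byte 0xCD = 11001101 matches 110xxxxx → 2-byte sequence.
Byte 1: 0xCD = 11001101, payload 01101 (5 bits).
Byte 2: 0xAD = 10101101 (10xxxxxx ✓), payload 101101.
Concatenate: 01101101101 = 0x36D (11 bits → U+036D).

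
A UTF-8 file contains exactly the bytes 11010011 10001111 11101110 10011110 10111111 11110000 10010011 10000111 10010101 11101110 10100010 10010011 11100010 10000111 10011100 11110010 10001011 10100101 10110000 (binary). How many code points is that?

Byte at offset 0: 0xD3 = 11010011 → 2-byte char (#1). Advance 2.
Byte at offset 2: 0xEE = 11101110 → 3-byte char (#2). Advance 3.
Byte at offset 5: 0xF0 = 11110000 → 4-byte char (#3). Advance 4.
Byte at offset 9: 0xEE = 11101110 → 3-byte char (#4). Advance 3.
Byte at offset 12: 0xE2 = 11100010 → 3-byte char (#5). Advance 3.
Byte at offset 15: 0xF2 = 11110010 → 4-byte char (#6). Advance 4.
Reached end at offset 19 after 6 code points.

6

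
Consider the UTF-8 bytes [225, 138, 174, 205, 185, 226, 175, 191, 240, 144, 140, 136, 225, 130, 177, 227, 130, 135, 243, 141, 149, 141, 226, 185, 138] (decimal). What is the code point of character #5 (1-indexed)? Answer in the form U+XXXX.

U+10B1

Offset 0: leading byte 0xE1 = 11100001 → 3-byte char #1 = E1 8A AE.
Offset 3: leading byte 0xCD = 11001101 → 2-byte char #2 = CD B9.
Offset 5: leading byte 0xE2 = 11100010 → 3-byte char #3 = E2 AF BF.
Offset 8: leading byte 0xF0 = 11110000 → 4-byte char #4 = F0 90 8C 88.
Offset 12: leading byte 0xE1 = 11100001 → 3-byte char #5 = E1 82 B1.
Leading byte 0xE1 = 11100001 matches 1110xxxx → 3-byte sequence.
Byte 1: 0xE1 = 11100001, payload 0001 (4 bits).
Byte 2: 0x82 = 10000010 (10xxxxxx ✓), payload 000010.
Byte 3: 0xB1 = 10110001 (10xxxxxx ✓), payload 110001.
Concatenate: 0001000010110001 = 0x10B1 (16 bits → U+10B1).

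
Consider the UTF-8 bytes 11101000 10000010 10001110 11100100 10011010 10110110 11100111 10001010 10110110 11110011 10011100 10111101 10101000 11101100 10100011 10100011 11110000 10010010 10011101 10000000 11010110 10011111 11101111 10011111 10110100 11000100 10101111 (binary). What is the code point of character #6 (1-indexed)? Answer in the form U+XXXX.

Offset 0: leading byte 0xE8 = 11101000 → 3-byte char #1 = E8 82 8E.
Offset 3: leading byte 0xE4 = 11100100 → 3-byte char #2 = E4 9A B6.
Offset 6: leading byte 0xE7 = 11100111 → 3-byte char #3 = E7 8A B6.
Offset 9: leading byte 0xF3 = 11110011 → 4-byte char #4 = F3 9C BD A8.
Offset 13: leading byte 0xEC = 11101100 → 3-byte char #5 = EC A3 A3.
Offset 16: leading byte 0xF0 = 11110000 → 4-byte char #6 = F0 92 9D 80.
Leading byte 0xF0 = 11110000 matches 11110xxx → 4-byte sequence.
Byte 1: 0xF0 = 11110000, payload 000 (3 bits).
Byte 2: 0x92 = 10010010 (10xxxxxx ✓), payload 010010.
Byte 3: 0x9D = 10011101 (10xxxxxx ✓), payload 011101.
Byte 4: 0x80 = 10000000 (10xxxxxx ✓), payload 000000.
Concatenate: 000010010011101000000 = 0x12740 (21 bits → U+12740).

U+12740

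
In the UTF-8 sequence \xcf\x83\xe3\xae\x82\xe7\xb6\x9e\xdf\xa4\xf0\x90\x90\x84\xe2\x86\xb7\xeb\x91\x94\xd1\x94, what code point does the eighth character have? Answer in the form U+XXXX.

Offset 0: leading byte 0xCF = 11001111 → 2-byte char #1 = CF 83.
Offset 2: leading byte 0xE3 = 11100011 → 3-byte char #2 = E3 AE 82.
Offset 5: leading byte 0xE7 = 11100111 → 3-byte char #3 = E7 B6 9E.
Offset 8: leading byte 0xDF = 11011111 → 2-byte char #4 = DF A4.
Offset 10: leading byte 0xF0 = 11110000 → 4-byte char #5 = F0 90 90 84.
Offset 14: leading byte 0xE2 = 11100010 → 3-byte char #6 = E2 86 B7.
Offset 17: leading byte 0xEB = 11101011 → 3-byte char #7 = EB 91 94.
Offset 20: leading byte 0xD1 = 11010001 → 2-byte char #8 = D1 94.
Leading byte 0xD1 = 11010001 matches 110xxxxx → 2-byte sequence.
Byte 1: 0xD1 = 11010001, payload 10001 (5 bits).
Byte 2: 0x94 = 10010100 (10xxxxxx ✓), payload 010100.
Concatenate: 10001010100 = 0x454 (11 bits → U+0454).

U+0454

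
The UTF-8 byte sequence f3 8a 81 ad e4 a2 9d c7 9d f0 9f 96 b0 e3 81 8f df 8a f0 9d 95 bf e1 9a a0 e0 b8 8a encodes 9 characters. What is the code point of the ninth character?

Offset 0: leading byte 0xF3 = 11110011 → 4-byte char #1 = F3 8A 81 AD.
Offset 4: leading byte 0xE4 = 11100100 → 3-byte char #2 = E4 A2 9D.
Offset 7: leading byte 0xC7 = 11000111 → 2-byte char #3 = C7 9D.
Offset 9: leading byte 0xF0 = 11110000 → 4-byte char #4 = F0 9F 96 B0.
Offset 13: leading byte 0xE3 = 11100011 → 3-byte char #5 = E3 81 8F.
Offset 16: leading byte 0xDF = 11011111 → 2-byte char #6 = DF 8A.
Offset 18: leading byte 0xF0 = 11110000 → 4-byte char #7 = F0 9D 95 BF.
Offset 22: leading byte 0xE1 = 11100001 → 3-byte char #8 = E1 9A A0.
Offset 25: leading byte 0xE0 = 11100000 → 3-byte char #9 = E0 B8 8A.
Leading byte 0xE0 = 11100000 matches 1110xxxx → 3-byte sequence.
Byte 1: 0xE0 = 11100000, payload 0000 (4 bits).
Byte 2: 0xB8 = 10111000 (10xxxxxx ✓), payload 111000.
Byte 3: 0x8A = 10001010 (10xxxxxx ✓), payload 001010.
Concatenate: 0000111000001010 = 0xE0A (16 bits → U+0E0A).

U+0E0A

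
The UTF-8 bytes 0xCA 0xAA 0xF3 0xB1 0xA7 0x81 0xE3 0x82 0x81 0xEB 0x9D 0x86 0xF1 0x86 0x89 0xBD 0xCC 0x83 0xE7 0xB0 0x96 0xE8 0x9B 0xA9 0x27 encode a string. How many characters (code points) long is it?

9

Byte at offset 0: 0xCA = 11001010 → 2-byte char (#1). Advance 2.
Byte at offset 2: 0xF3 = 11110011 → 4-byte char (#2). Advance 4.
Byte at offset 6: 0xE3 = 11100011 → 3-byte char (#3). Advance 3.
Byte at offset 9: 0xEB = 11101011 → 3-byte char (#4). Advance 3.
Byte at offset 12: 0xF1 = 11110001 → 4-byte char (#5). Advance 4.
Byte at offset 16: 0xCC = 11001100 → 2-byte char (#6). Advance 2.
Byte at offset 18: 0xE7 = 11100111 → 3-byte char (#7). Advance 3.
Byte at offset 21: 0xE8 = 11101000 → 3-byte char (#8). Advance 3.
Byte at offset 24: 0x27 = 00100111 → 1-byte char (#9). Advance 1.
Reached end at offset 25 after 9 code points.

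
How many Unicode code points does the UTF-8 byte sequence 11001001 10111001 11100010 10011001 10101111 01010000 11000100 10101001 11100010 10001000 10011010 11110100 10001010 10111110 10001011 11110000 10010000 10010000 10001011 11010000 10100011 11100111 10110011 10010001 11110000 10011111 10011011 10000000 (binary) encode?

10

Byte at offset 0: 0xC9 = 11001001 → 2-byte char (#1). Advance 2.
Byte at offset 2: 0xE2 = 11100010 → 3-byte char (#2). Advance 3.
Byte at offset 5: 0x50 = 01010000 → 1-byte char (#3). Advance 1.
Byte at offset 6: 0xC4 = 11000100 → 2-byte char (#4). Advance 2.
Byte at offset 8: 0xE2 = 11100010 → 3-byte char (#5). Advance 3.
Byte at offset 11: 0xF4 = 11110100 → 4-byte char (#6). Advance 4.
Byte at offset 15: 0xF0 = 11110000 → 4-byte char (#7). Advance 4.
Byte at offset 19: 0xD0 = 11010000 → 2-byte char (#8). Advance 2.
Byte at offset 21: 0xE7 = 11100111 → 3-byte char (#9). Advance 3.
Byte at offset 24: 0xF0 = 11110000 → 4-byte char (#10). Advance 4.
Reached end at offset 28 after 10 code points.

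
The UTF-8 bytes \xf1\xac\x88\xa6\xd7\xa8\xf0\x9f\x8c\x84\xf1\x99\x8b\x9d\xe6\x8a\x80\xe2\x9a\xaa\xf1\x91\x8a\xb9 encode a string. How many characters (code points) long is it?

Byte at offset 0: 0xF1 = 11110001 → 4-byte char (#1). Advance 4.
Byte at offset 4: 0xD7 = 11010111 → 2-byte char (#2). Advance 2.
Byte at offset 6: 0xF0 = 11110000 → 4-byte char (#3). Advance 4.
Byte at offset 10: 0xF1 = 11110001 → 4-byte char (#4). Advance 4.
Byte at offset 14: 0xE6 = 11100110 → 3-byte char (#5). Advance 3.
Byte at offset 17: 0xE2 = 11100010 → 3-byte char (#6). Advance 3.
Byte at offset 20: 0xF1 = 11110001 → 4-byte char (#7). Advance 4.
Reached end at offset 24 after 7 code points.

7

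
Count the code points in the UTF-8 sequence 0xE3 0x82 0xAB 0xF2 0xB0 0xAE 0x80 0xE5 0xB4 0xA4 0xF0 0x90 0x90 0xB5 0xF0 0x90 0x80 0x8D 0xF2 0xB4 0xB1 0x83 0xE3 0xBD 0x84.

Byte at offset 0: 0xE3 = 11100011 → 3-byte char (#1). Advance 3.
Byte at offset 3: 0xF2 = 11110010 → 4-byte char (#2). Advance 4.
Byte at offset 7: 0xE5 = 11100101 → 3-byte char (#3). Advance 3.
Byte at offset 10: 0xF0 = 11110000 → 4-byte char (#4). Advance 4.
Byte at offset 14: 0xF0 = 11110000 → 4-byte char (#5). Advance 4.
Byte at offset 18: 0xF2 = 11110010 → 4-byte char (#6). Advance 4.
Byte at offset 22: 0xE3 = 11100011 → 3-byte char (#7). Advance 3.
Reached end at offset 25 after 7 code points.

7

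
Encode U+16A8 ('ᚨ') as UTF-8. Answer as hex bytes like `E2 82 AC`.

E1 9A A8

U+16A8 = 0x16A8 = 5800 decimal. In range U+0800–U+FFFF → 3-byte form: 1110xxxx 10xxxxxx 10xxxxxx.
Binary (16 bits): 0001011010101000.
Split 4+6+6: 0001 | 011010 | 101000.
Byte 1: 11100001 = 0xE1.
Byte 2: 10011010 = 0x9A.
Byte 3: 10101000 = 0xA8.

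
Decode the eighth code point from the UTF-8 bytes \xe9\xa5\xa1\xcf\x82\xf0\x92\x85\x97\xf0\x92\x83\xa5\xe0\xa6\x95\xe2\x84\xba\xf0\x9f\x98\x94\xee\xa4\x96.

U+E916

Offset 0: leading byte 0xE9 = 11101001 → 3-byte char #1 = E9 A5 A1.
Offset 3: leading byte 0xCF = 11001111 → 2-byte char #2 = CF 82.
Offset 5: leading byte 0xF0 = 11110000 → 4-byte char #3 = F0 92 85 97.
Offset 9: leading byte 0xF0 = 11110000 → 4-byte char #4 = F0 92 83 A5.
Offset 13: leading byte 0xE0 = 11100000 → 3-byte char #5 = E0 A6 95.
Offset 16: leading byte 0xE2 = 11100010 → 3-byte char #6 = E2 84 BA.
Offset 19: leading byte 0xF0 = 11110000 → 4-byte char #7 = F0 9F 98 94.
Offset 23: leading byte 0xEE = 11101110 → 3-byte char #8 = EE A4 96.
Leading byte 0xEE = 11101110 matches 1110xxxx → 3-byte sequence.
Byte 1: 0xEE = 11101110, payload 1110 (4 bits).
Byte 2: 0xA4 = 10100100 (10xxxxxx ✓), payload 100100.
Byte 3: 0x96 = 10010110 (10xxxxxx ✓), payload 010110.
Concatenate: 1110100100010110 = 0xE916 (16 bits → U+E916).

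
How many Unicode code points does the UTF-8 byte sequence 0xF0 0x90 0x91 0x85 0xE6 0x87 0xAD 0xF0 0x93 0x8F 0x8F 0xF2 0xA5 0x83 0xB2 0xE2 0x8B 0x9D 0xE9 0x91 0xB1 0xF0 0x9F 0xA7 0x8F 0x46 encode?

Byte at offset 0: 0xF0 = 11110000 → 4-byte char (#1). Advance 4.
Byte at offset 4: 0xE6 = 11100110 → 3-byte char (#2). Advance 3.
Byte at offset 7: 0xF0 = 11110000 → 4-byte char (#3). Advance 4.
Byte at offset 11: 0xF2 = 11110010 → 4-byte char (#4). Advance 4.
Byte at offset 15: 0xE2 = 11100010 → 3-byte char (#5). Advance 3.
Byte at offset 18: 0xE9 = 11101001 → 3-byte char (#6). Advance 3.
Byte at offset 21: 0xF0 = 11110000 → 4-byte char (#7). Advance 4.
Byte at offset 25: 0x46 = 01000110 → 1-byte char (#8). Advance 1.
Reached end at offset 26 after 8 code points.

8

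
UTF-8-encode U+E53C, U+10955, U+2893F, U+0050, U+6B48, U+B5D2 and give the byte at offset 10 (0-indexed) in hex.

U+E53C → 3-byte form EE 94 BC at offsets 0–2.
U+10955 → 4-byte form F0 90 A5 95 at offsets 3–6.
U+2893F → 4-byte form F0 A8 A4 BF at offsets 7–10.
Offset 10 falls in char 3's range; it's byte 4 of F0 A8 A4 BF = 0xBF.

0xBF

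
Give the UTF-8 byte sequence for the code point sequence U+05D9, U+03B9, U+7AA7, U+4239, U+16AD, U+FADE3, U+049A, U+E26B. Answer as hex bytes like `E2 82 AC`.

U+05D9: 2-byte form → D7 99.
U+03B9: 2-byte form → CE B9.
U+7AA7: 3-byte form → E7 AA A7.
U+4239: 3-byte form → E4 88 B9.
U+16AD: 3-byte form → E1 9A AD.
U+FADE3: 4-byte form → F3 BA B7 A3.
U+049A: 2-byte form → D2 9A.
U+E26B: 3-byte form → EE 89 AB.
Concatenated (22 bytes): D7 99 CE B9 E7 AA A7 E4 88 B9 E1 9A AD F3 BA B7 A3 D2 9A EE 89 AB.

D7 99 CE B9 E7 AA A7 E4 88 B9 E1 9A AD F3 BA B7 A3 D2 9A EE 89 AB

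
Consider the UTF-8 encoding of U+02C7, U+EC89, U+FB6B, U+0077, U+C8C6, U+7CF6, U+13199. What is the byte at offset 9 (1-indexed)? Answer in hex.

1-indexed offset 9 is 0-indexed offset 8.
U+02C7 → 2-byte form CB 87 at offsets 0–1.
U+EC89 → 3-byte form EE B2 89 at offsets 2–4.
U+FB6B → 3-byte form EF AD AB at offsets 5–7.
U+0077 → 1-byte form 77 at offsets 8–8.
Offset 8 falls in char 4's range; it's byte 1 of 77 = 0x77.

0x77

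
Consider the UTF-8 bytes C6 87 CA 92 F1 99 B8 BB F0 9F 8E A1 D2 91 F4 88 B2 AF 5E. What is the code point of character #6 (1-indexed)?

U+108CAF

Offset 0: leading byte 0xC6 = 11000110 → 2-byte char #1 = C6 87.
Offset 2: leading byte 0xCA = 11001010 → 2-byte char #2 = CA 92.
Offset 4: leading byte 0xF1 = 11110001 → 4-byte char #3 = F1 99 B8 BB.
Offset 8: leading byte 0xF0 = 11110000 → 4-byte char #4 = F0 9F 8E A1.
Offset 12: leading byte 0xD2 = 11010010 → 2-byte char #5 = D2 91.
Offset 14: leading byte 0xF4 = 11110100 → 4-byte char #6 = F4 88 B2 AF.
Leading byte 0xF4 = 11110100 matches 11110xxx → 4-byte sequence.
Byte 1: 0xF4 = 11110100, payload 100 (3 bits).
Byte 2: 0x88 = 10001000 (10xxxxxx ✓), payload 001000.
Byte 3: 0xB2 = 10110010 (10xxxxxx ✓), payload 110010.
Byte 4: 0xAF = 10101111 (10xxxxxx ✓), payload 101111.
Concatenate: 100001000110010101111 = 0x108CAF (21 bits → U+108CAF).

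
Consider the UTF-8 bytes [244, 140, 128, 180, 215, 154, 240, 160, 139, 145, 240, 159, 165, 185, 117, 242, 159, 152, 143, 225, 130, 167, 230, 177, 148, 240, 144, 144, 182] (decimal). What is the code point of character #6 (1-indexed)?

Offset 0: leading byte 0xF4 = 11110100 → 4-byte char #1 = F4 8C 80 B4.
Offset 4: leading byte 0xD7 = 11010111 → 2-byte char #2 = D7 9A.
Offset 6: leading byte 0xF0 = 11110000 → 4-byte char #3 = F0 A0 8B 91.
Offset 10: leading byte 0xF0 = 11110000 → 4-byte char #4 = F0 9F A5 B9.
Offset 14: leading byte 0x75 = 01110101 → 1-byte char #5 = 75.
Offset 15: leading byte 0xF2 = 11110010 → 4-byte char #6 = F2 9F 98 8F.
Leading byte 0xF2 = 11110010 matches 11110xxx → 4-byte sequence.
Byte 1: 0xF2 = 11110010, payload 010 (3 bits).
Byte 2: 0x9F = 10011111 (10xxxxxx ✓), payload 011111.
Byte 3: 0x98 = 10011000 (10xxxxxx ✓), payload 011000.
Byte 4: 0x8F = 10001111 (10xxxxxx ✓), payload 001111.
Concatenate: 010011111011000001111 = 0x9F60F (21 bits → U+9F60F).

U+9F60F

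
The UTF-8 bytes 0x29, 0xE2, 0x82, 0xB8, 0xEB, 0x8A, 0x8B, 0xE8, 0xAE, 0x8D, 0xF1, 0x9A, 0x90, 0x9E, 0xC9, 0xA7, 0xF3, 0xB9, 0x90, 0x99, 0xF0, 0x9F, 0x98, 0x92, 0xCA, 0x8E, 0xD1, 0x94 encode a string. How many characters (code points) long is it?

Byte at offset 0: 0x29 = 00101001 → 1-byte char (#1). Advance 1.
Byte at offset 1: 0xE2 = 11100010 → 3-byte char (#2). Advance 3.
Byte at offset 4: 0xEB = 11101011 → 3-byte char (#3). Advance 3.
Byte at offset 7: 0xE8 = 11101000 → 3-byte char (#4). Advance 3.
Byte at offset 10: 0xF1 = 11110001 → 4-byte char (#5). Advance 4.
Byte at offset 14: 0xC9 = 11001001 → 2-byte char (#6). Advance 2.
Byte at offset 16: 0xF3 = 11110011 → 4-byte char (#7). Advance 4.
Byte at offset 20: 0xF0 = 11110000 → 4-byte char (#8). Advance 4.
Byte at offset 24: 0xCA = 11001010 → 2-byte char (#9). Advance 2.
Byte at offset 26: 0xD1 = 11010001 → 2-byte char (#10). Advance 2.
Reached end at offset 28 after 10 code points.

10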